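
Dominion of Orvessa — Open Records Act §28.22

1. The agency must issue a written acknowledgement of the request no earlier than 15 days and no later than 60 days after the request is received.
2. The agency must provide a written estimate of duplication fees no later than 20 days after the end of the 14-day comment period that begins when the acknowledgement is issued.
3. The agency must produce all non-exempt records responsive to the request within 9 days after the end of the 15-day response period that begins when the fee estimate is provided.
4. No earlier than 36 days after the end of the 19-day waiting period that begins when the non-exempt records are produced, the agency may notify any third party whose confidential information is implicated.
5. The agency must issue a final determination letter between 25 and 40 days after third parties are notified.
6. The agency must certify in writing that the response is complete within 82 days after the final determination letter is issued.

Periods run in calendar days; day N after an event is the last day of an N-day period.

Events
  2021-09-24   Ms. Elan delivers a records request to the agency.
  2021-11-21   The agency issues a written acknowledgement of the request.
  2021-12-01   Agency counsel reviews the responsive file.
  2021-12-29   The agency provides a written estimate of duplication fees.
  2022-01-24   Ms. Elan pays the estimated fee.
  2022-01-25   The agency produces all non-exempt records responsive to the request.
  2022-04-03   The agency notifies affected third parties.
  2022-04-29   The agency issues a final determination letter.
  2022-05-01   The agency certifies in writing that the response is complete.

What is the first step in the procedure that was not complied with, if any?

Step 2

(1) the permitted window runs from 2021-09-24 + 15 = 2021-10-09 to 2021-09-24 + 60 = 2021-11-23; done 2021-11-21, which is between those dates.
(2) due by 2021-12-05 + 20 days = 2021-12-25; not done until 2021-12-29, 4 days after the deadline.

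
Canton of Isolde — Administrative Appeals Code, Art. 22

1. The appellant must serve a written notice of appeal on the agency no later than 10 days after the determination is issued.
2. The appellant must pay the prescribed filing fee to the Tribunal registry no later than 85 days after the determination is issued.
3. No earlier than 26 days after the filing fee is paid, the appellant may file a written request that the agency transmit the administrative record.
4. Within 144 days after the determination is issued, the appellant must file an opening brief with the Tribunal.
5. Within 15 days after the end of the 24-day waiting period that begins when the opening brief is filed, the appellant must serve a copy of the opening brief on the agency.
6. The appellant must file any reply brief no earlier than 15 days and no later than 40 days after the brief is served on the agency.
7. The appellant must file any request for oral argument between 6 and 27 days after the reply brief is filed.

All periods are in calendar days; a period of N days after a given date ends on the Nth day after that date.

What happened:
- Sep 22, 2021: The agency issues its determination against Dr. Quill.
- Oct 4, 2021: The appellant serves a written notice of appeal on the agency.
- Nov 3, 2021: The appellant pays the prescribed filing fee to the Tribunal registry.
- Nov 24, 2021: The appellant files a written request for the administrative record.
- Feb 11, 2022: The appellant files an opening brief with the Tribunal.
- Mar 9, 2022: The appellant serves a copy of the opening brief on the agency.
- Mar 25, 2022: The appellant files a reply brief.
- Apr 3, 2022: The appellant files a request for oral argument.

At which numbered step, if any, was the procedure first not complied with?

Step 1: 10 days after Sep 22, 2021 (when the determination is issued) is Oct 2, 2021; not done until Oct 4, 2021, 2 days after the deadline.
No need to go further; step 1 was not satisfied.

Step 1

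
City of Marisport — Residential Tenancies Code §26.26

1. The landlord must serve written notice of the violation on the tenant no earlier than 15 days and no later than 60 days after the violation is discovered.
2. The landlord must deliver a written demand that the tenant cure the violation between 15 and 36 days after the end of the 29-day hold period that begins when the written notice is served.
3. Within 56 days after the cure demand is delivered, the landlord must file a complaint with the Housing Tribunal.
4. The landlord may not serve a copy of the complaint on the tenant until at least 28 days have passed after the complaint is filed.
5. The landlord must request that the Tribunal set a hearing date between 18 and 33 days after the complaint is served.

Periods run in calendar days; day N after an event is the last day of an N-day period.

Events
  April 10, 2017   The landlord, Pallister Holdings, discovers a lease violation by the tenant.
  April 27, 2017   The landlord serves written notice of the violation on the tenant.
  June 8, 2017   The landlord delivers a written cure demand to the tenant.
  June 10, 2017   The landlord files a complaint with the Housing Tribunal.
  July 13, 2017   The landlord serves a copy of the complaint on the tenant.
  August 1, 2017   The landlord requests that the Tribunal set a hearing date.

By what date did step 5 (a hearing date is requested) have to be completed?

August 15, 2017

Step 5 runs from July 13, 2017, when the complaint is served. The window is 18–33 days after July 13, 2017; it closes on August 15, 2017.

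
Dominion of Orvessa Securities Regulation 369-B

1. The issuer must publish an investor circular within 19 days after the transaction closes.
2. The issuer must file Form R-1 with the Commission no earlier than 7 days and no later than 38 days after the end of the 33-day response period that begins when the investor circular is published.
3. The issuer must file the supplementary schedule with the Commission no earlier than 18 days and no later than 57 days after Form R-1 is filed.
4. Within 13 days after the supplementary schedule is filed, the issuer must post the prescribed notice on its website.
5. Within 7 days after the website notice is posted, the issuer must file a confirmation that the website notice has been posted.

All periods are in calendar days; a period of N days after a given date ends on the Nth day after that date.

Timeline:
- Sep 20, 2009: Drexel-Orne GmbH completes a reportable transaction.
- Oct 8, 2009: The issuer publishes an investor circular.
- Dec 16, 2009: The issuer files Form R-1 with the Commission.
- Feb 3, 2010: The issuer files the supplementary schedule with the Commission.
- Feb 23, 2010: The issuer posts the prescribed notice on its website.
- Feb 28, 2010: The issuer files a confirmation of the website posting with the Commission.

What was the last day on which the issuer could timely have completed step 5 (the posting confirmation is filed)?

Mar 2, 2010

Step 5 runs from Feb 23, 2010, when the website notice is posted. 7 days after Feb 23, 2010 is Mar 2, 2010.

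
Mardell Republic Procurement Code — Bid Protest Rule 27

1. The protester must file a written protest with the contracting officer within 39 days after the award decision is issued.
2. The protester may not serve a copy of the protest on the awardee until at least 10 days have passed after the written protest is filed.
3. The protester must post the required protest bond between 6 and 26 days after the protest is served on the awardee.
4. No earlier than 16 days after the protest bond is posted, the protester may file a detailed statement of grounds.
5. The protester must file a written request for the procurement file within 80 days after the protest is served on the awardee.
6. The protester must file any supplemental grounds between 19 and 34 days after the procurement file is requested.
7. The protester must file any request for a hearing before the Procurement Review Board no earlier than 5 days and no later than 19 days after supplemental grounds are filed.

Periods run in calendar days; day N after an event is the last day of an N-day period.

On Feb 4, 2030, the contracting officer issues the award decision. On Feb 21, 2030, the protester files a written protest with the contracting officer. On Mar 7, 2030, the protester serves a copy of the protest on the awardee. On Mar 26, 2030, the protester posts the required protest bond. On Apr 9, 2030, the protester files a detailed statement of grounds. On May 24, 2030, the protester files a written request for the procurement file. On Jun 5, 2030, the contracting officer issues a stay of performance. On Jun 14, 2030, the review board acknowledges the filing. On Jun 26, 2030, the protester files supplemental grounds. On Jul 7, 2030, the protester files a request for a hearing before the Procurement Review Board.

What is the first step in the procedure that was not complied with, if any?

Step 4

Step 1: 39 days after Feb 4, 2030 (when the award decision is issued) is Mar 15, 2030; completed Feb 21, 2030, before the deadline.
Step 2: the earliest permitted date is 10 days after Feb 21, 2030 (when the written protest is filed), i.e. Mar 3, 2030; Mar 7, 2030 is on or after that date.
Step 3: the window is 6–26 days after Mar 7, 2030 (when the protest is served on the awardee), so Mar 13, 2030 through Apr 2, 2030; done Mar 26, 2030 — within the window.
Step 4: the earliest permitted date is 16 days after Mar 26, 2030 (when the protest bond is posted), i.e. Apr 11, 2030; Apr 9, 2030 is 2 days before the earliest permitted date.
That is the first point of non-compliance.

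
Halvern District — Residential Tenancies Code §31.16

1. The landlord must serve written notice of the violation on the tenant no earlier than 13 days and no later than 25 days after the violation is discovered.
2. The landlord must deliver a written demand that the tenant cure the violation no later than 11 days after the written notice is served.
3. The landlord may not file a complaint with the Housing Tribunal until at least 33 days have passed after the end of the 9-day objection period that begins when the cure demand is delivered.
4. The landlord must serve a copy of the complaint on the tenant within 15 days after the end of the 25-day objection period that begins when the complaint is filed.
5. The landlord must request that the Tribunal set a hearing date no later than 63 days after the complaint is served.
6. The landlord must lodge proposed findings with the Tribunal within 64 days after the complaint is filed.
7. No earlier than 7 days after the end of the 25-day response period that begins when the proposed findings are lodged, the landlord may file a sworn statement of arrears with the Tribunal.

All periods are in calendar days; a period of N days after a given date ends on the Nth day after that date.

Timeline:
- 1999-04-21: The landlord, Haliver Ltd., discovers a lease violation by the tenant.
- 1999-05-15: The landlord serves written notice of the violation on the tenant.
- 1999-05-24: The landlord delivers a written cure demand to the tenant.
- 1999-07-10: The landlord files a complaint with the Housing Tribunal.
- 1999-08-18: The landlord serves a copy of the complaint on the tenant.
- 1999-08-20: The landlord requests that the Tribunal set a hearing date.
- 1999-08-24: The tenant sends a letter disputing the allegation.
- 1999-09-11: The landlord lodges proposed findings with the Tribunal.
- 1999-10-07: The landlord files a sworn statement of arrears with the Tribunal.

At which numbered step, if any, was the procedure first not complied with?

Step 1 — 13 and 25 days from 1999-04-21 (when the violation is discovered) are 1999-05-04 and 1999-05-16 respectively; done 1999-05-15 — within the window.
Step 2 — counting 11 days from 1999-05-15 (when the written notice is served) gives a deadline of 1999-05-26; 1999-05-24 is within that limit.
Step 3 — must wait 33 days from 1999-06-02 (end of the 9-day objection period, which began when the cure demand is delivered on 1999-05-24), so not before 1999-07-05; done 1999-07-10, after the minimum wait.
Step 4 — counting 15 days from 1999-08-04 (end of the 25-day objection period, which began when the complaint is filed on 1999-07-10) gives a deadline of 1999-08-19; done 1999-08-18 — timely.
Step 5 — counting 63 days from 1999-08-18 (when the complaint is served) gives a deadline of 1999-10-20; 1999-08-20 is within that limit.
Step 6 — counting 64 days from 1999-07-10 (when the complaint is filed) gives a deadline of 1999-09-12; completed 1999-09-11, before the deadline.
Step 7 — must wait 7 days from 1999-10-06 (end of the 25-day response period, which began when the proposed findings are lodged on 1999-09-11), so not before 1999-10-13; done 1999-10-07 — 6 days too early.
That is the first point of non-compliance.

Step 7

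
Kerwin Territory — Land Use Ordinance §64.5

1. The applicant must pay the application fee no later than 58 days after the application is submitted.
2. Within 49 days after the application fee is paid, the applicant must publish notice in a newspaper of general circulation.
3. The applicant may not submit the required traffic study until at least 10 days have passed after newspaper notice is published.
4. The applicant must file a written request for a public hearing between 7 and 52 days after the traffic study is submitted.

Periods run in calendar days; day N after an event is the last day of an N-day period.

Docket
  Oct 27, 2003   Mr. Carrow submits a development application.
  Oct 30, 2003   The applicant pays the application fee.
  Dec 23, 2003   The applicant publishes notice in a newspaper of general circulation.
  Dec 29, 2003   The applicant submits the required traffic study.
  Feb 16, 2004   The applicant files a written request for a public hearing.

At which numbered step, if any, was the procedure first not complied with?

Step 1 — counting 58 days from Oct 27, 2003 (when the application is submitted) gives a deadline of Dec 24, 2003; done Oct 30, 2003 — timely.
Step 2 — counting 49 days from Oct 30, 2003 (when the application fee is paid) gives a deadline of Dec 18, 2003; Dec 23, 2003 misses that deadline by 5 days.

Step 2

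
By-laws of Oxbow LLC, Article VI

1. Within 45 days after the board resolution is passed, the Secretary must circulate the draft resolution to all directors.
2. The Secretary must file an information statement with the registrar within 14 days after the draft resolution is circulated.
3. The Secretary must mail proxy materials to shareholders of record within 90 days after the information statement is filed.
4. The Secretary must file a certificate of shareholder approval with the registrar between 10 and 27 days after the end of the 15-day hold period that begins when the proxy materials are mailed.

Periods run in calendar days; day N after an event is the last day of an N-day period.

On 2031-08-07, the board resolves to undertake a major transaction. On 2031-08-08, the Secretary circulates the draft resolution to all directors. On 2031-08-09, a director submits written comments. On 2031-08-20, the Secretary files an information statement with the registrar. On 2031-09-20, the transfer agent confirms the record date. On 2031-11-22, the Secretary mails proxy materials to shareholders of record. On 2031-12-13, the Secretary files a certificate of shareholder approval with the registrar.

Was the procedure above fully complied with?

Step 1: 45 days after 2031-08-07 (when the board resolution is passed) is 2031-09-21; 2031-08-08 is within that limit.
Step 2: 14 days after 2031-08-08 (when the draft resolution is circulated) is 2031-08-22; completed 2031-08-20, before the deadline.
Step 3: 90 days after 2031-08-20 (when the information statement is filed) is 2031-11-18; done 2031-11-22 — 4 days late.
No need to go further; step 3 was not satisfied.

No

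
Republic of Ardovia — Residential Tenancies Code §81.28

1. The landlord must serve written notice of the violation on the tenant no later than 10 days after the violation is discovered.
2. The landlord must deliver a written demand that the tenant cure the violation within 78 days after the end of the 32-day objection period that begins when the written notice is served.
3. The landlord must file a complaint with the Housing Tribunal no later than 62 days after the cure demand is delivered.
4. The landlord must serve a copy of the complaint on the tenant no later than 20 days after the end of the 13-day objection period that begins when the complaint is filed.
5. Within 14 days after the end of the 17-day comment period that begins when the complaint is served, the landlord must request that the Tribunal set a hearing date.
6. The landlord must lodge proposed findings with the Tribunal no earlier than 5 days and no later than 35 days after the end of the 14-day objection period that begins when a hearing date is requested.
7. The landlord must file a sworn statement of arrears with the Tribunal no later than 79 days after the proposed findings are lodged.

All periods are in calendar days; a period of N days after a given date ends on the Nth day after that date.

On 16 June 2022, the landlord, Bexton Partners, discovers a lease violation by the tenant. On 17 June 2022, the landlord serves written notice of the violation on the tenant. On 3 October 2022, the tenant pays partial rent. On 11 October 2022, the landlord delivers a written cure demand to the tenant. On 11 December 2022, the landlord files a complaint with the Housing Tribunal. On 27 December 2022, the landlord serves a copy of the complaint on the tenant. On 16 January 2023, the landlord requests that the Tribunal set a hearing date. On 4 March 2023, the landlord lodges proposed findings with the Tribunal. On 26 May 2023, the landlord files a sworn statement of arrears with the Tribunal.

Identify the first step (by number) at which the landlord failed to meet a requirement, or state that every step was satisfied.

Step 2

Step 1 — counting 10 days from 16 June 2022 (when the violation is discovered) gives a deadline of 26 June 2022; completed 17 June 2022, before the deadline.
Step 2 — counting 78 days from 19 July 2022 (end of the 32-day objection period, which began when the written notice is served on 17 June 2022) gives a deadline of 5 October 2022; done 11 October 2022 — 6 days late.
The analysis stops there.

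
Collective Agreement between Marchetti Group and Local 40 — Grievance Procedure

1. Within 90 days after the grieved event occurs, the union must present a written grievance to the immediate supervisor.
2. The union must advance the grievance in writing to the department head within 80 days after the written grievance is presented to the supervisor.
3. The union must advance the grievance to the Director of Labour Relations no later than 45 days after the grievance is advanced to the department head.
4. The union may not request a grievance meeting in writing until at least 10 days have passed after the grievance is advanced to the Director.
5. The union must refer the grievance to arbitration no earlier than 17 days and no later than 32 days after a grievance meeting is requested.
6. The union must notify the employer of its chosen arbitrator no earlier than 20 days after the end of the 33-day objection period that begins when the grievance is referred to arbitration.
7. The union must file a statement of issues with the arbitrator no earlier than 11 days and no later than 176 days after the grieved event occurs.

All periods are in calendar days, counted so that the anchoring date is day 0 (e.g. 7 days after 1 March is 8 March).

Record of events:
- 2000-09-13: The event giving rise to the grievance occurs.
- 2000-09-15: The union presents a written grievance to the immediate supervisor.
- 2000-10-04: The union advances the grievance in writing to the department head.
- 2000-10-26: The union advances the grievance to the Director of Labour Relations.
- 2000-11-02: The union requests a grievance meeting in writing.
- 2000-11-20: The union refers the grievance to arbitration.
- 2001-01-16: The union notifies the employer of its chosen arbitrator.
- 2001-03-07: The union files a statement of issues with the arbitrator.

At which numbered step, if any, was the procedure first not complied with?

Step 4

Step 1 — counting 90 days from 2000-09-13 (when the grieved event occurs) gives a deadline of 2000-12-12; completed 2000-09-15, before the deadline.
Step 2 — counting 80 days from 2000-09-15 (when the written grievance is presented to the supervisor) gives a deadline of 2000-12-04; completed 2000-10-04, before the deadline.
Step 3 — counting 45 days from 2000-10-04 (when the grievance is advanced to the department head) gives a deadline of 2000-11-18; 2000-10-26 is within that limit.
Step 4 — must wait 10 days from 2000-10-26 (when the grievance is advanced to the Director), so not before 2000-11-05; done 2000-11-02 — 3 days too early.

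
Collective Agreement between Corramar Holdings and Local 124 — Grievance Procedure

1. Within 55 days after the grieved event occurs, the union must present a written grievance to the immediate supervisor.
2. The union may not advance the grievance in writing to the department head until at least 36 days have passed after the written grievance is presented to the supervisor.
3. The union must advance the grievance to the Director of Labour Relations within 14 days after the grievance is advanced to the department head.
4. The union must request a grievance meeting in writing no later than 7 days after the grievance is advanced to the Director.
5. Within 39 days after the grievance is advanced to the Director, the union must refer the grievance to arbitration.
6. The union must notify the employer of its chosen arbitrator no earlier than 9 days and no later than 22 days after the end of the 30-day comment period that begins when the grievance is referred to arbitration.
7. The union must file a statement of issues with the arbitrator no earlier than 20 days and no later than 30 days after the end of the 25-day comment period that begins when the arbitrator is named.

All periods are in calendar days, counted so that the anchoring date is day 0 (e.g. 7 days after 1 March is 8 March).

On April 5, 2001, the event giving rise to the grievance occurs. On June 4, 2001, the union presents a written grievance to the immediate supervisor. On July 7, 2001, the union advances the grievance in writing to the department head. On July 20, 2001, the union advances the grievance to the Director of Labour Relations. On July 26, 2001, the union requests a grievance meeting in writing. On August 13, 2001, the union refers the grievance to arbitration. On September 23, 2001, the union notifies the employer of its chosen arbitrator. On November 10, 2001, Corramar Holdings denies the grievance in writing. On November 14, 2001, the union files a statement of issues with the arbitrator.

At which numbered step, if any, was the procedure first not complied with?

Step 1

Step 1: 55 days after April 5, 2001 (when the grieved event occurs) is May 30, 2001; done June 4, 2001 — 5 days late.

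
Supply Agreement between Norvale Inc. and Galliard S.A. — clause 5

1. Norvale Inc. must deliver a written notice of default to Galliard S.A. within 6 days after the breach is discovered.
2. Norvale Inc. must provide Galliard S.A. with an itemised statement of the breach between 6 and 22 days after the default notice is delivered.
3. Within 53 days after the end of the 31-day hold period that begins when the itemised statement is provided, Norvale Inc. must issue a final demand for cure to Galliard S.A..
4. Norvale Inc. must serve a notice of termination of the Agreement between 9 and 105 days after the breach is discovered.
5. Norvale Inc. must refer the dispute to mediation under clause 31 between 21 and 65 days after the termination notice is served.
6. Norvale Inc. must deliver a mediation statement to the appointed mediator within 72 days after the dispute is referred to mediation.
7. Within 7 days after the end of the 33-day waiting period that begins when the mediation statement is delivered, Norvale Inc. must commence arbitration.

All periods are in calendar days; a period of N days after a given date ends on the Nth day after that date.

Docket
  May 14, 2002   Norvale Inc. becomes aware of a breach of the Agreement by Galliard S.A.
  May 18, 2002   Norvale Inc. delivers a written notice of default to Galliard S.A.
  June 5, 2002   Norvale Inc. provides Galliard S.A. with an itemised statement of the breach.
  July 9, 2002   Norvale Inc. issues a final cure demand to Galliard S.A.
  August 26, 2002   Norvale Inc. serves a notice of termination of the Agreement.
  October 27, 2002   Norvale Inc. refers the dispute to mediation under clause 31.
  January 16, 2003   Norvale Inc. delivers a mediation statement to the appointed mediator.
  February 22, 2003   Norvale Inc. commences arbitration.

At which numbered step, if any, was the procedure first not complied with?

Step 6

Step 1: 6 days after May 14, 2002 (when the breach is discovered) is May 20, 2002; May 18, 2002 is within that limit.
Step 2: the window is 6–22 days after May 18, 2002 (when the default notice is delivered), so May 24, 2002 through June 9, 2002; done June 5, 2002 — within the window.
Step 3: 53 days after July 6, 2002 (end of the 31-day hold period, which began when the itemised statement is provided on June 5, 2002) is August 28, 2002; completed July 9, 2002, before the deadline.
Step 4: the window is 9–105 days after May 14, 2002 (when the breach is discovered), so May 23, 2002 through August 27, 2002; done August 26, 2002, which is between those dates.
Step 5: the window is 21–65 days after August 26, 2002 (when the termination notice is served), so September 16, 2002 through October 30, 2002; October 27, 2002 falls inside that range.
Step 6: 72 days after October 27, 2002 (when the dispute is referred to mediation) is January 7, 2003; January 16, 2003 misses that deadline by 9 days.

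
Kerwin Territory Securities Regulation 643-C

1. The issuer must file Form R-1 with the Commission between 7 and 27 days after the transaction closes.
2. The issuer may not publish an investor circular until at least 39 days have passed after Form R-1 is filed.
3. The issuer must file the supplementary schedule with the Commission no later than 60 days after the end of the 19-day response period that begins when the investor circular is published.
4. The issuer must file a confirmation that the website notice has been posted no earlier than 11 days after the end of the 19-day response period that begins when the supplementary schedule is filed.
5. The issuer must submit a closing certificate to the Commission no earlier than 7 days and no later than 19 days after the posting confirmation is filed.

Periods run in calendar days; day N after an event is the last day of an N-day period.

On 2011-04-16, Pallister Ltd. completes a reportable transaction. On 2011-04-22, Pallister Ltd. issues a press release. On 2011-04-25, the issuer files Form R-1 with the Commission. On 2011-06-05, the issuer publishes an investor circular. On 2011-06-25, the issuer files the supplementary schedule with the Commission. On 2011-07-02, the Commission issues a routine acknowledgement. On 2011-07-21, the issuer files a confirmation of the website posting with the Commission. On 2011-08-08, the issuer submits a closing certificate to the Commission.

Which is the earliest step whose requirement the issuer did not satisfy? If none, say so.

Step 1: the window is 7–27 days after 2011-04-16 (when the transaction closes), so 2011-04-23 through 2011-05-13; done 2011-04-25 — within the window.
Step 2: the earliest permitted date is 39 days after 2011-04-25 (when Form R-1 is filed), i.e. 2011-06-03; 2011-06-05 is on or after that date.
Step 3: 60 days after 2011-06-24 (end of the 19-day response period, which began when the investor circular is published on 2011-06-05) is 2011-08-23; completed 2011-06-25, before the deadline.
Step 4: the earliest permitted date is 11 days after 2011-07-14 (end of the 19-day response period, which began when the supplementary schedule is filed on 2011-06-25), i.e. 2011-07-25; 2011-07-21 is 4 days before the earliest permitted date.
The procedure was therefore not followed at step 4.

Step 4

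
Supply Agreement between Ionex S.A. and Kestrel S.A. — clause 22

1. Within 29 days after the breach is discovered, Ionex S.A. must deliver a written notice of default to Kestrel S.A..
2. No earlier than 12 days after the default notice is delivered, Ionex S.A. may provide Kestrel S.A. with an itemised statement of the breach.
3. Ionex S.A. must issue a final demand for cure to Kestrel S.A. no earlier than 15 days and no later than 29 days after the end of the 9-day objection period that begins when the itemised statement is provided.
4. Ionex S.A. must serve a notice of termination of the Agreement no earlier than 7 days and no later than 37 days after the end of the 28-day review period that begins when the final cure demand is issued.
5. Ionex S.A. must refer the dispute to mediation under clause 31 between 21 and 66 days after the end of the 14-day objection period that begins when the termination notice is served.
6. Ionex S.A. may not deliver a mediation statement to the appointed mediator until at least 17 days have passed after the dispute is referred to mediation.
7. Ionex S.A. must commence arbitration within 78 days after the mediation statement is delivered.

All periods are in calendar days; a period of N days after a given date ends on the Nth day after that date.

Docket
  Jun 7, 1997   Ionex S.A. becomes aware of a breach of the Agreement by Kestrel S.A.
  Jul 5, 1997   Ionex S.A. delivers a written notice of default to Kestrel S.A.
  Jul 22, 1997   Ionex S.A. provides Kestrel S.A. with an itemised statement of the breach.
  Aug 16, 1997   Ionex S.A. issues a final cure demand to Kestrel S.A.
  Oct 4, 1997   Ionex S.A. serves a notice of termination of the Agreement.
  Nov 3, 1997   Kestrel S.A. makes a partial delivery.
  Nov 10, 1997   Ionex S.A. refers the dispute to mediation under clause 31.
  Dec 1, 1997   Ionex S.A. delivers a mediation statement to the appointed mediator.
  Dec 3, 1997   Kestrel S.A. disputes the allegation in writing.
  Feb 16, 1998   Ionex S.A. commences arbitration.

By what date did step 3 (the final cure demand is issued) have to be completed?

Aug 29, 1997

The itemised statement is provided on Jul 22, 1997; the 9-day objection period therefore ends Jul 31, 1997, and step 3 runs from that date. The window is 15–29 days after Jul 31, 1997; it closes on Aug 29, 1997.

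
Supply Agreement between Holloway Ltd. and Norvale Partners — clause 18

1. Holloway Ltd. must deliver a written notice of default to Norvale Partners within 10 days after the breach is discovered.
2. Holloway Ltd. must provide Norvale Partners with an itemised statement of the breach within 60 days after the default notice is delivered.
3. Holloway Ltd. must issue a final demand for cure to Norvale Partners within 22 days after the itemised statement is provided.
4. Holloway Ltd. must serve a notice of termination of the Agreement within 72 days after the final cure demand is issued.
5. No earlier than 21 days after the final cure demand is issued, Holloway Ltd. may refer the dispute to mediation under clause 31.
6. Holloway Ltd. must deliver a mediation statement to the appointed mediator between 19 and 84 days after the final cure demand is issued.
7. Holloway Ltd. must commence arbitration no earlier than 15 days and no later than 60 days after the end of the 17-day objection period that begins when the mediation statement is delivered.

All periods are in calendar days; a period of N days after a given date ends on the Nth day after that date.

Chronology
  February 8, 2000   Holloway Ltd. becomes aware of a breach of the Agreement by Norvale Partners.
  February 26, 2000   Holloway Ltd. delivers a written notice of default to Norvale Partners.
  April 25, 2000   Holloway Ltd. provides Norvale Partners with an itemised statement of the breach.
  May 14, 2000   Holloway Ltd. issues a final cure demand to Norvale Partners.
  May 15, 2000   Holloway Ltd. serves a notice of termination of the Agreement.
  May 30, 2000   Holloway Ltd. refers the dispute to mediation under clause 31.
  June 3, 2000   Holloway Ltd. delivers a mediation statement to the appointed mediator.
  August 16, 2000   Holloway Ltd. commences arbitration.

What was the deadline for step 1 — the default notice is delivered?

Step 1 runs from February 8, 2000, when the breach is discovered. 10 days after February 8, 2000 is February 18, 2000.

February 18, 2000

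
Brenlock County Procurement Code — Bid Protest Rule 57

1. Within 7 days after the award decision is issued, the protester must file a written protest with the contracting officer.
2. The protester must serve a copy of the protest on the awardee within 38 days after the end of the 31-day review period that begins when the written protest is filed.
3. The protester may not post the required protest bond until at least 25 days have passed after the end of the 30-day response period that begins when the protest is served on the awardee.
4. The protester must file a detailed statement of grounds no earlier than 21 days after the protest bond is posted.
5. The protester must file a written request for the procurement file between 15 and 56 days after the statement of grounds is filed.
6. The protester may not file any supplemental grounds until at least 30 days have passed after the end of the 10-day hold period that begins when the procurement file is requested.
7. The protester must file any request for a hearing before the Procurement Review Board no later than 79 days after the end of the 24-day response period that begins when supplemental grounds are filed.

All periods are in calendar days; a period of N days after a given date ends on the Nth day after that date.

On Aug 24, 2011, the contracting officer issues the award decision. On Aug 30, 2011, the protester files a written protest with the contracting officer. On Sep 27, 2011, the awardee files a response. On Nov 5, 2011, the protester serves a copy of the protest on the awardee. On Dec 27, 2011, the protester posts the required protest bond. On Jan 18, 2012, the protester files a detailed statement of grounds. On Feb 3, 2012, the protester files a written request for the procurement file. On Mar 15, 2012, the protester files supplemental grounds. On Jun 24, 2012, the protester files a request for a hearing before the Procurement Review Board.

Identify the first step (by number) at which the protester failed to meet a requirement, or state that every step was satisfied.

Step 1 — counting 7 days from Aug 24, 2011 (when the award decision is issued) gives a deadline of Aug 31, 2011; completed Aug 30, 2011, before the deadline.
Step 2 — counting 38 days from Sep 30, 2011 (end of the 31-day review period, which began when the written protest is filed on Aug 30, 2011) gives a deadline of Nov 7, 2011; completed Nov 5, 2011, before the deadline.
Step 3 — must wait 25 days from Dec 5, 2011 (end of the 30-day response period, which began when the protest is served on the awardee on Nov 5, 2011), so not before Dec 30, 2011; done Dec 27, 2011 — 3 days too early.

Step 3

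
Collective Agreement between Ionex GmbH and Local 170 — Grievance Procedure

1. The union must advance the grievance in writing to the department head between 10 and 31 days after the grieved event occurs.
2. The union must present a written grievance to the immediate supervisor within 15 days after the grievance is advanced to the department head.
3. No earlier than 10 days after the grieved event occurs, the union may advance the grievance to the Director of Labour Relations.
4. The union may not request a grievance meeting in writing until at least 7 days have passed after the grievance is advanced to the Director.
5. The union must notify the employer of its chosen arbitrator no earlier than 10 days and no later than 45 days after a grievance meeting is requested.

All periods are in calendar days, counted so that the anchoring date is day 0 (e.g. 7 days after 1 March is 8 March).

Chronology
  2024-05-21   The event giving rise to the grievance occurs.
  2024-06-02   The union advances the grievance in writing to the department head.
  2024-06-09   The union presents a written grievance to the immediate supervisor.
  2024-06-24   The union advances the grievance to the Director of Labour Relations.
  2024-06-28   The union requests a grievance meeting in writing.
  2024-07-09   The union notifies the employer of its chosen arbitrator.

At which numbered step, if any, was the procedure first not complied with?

(1) the permitted window runs from 2024-05-21 + 10 = 2024-05-31 to 2024-05-21 + 31 = 2024-06-21; 2024-06-02 falls inside that range.
(2) due by 2024-06-02 + 15 days = 2024-06-17; completed 2024-06-09, before the deadline.
(3) permitted from 2024-05-21 + 10 days = 2024-05-31 onward; done 2024-06-24 — permitted.
(4) permitted from 2024-06-24 + 7 days = 2024-07-01 onward; acted on 2024-06-28, 3 days prematurely.

Step 4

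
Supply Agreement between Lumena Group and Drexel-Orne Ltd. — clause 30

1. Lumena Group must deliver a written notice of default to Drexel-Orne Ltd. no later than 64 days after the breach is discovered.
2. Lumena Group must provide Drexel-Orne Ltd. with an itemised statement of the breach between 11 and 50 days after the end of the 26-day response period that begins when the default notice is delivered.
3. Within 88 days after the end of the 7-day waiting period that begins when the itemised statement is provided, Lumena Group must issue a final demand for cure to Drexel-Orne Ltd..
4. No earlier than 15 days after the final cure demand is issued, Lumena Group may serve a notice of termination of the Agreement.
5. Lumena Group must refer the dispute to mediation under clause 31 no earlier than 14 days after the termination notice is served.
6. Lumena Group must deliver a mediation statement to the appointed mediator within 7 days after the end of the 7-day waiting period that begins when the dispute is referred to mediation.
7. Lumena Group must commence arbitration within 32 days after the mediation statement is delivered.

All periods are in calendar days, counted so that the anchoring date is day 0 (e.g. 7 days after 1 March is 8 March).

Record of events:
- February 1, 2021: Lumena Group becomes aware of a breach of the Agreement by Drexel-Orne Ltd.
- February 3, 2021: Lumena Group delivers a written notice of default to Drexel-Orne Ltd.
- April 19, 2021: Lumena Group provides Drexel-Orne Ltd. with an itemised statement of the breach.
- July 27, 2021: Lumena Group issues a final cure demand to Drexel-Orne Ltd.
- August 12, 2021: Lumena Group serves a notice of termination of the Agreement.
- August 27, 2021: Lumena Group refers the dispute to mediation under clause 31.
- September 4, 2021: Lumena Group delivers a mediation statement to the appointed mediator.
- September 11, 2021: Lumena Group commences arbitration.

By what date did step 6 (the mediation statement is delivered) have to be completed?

September 10, 2021

The dispute is referred to mediation on August 27, 2021; the 7-day waiting period therefore ends September 3, 2021, and step 6 runs from that date. 7 days after September 3, 2021 is September 10, 2021.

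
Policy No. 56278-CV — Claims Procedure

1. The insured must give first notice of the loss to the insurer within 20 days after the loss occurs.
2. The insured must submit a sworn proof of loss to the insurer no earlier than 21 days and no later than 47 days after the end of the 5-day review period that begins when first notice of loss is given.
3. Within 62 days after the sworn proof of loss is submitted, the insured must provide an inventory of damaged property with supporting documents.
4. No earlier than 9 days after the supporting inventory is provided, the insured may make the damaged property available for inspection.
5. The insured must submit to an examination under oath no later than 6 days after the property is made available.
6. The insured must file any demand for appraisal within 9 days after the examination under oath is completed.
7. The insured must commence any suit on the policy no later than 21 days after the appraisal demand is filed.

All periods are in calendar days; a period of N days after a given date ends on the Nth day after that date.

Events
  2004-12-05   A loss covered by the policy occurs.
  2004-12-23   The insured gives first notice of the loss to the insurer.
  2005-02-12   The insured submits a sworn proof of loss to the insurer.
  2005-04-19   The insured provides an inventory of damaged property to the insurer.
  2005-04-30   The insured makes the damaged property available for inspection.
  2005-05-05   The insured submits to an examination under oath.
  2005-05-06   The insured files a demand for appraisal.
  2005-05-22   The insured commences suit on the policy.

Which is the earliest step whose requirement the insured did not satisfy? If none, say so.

Step 3

Step 1 — counting 20 days from 2004-12-05 (when the loss occurs) gives a deadline of 2004-12-25; done 2004-12-23 — timely.
Step 2 — 21 and 47 days from 2004-12-28 (end of the 5-day review period, which began when first notice of loss is given on 2004-12-23) are 2005-01-18 and 2005-02-13 respectively; 2005-02-12 falls inside that range.
Step 3 — counting 62 days from 2005-02-12 (when the sworn proof of loss is submitted) gives a deadline of 2005-04-15; 2005-04-19 misses that deadline by 4 days.
Later steps need not be reached.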